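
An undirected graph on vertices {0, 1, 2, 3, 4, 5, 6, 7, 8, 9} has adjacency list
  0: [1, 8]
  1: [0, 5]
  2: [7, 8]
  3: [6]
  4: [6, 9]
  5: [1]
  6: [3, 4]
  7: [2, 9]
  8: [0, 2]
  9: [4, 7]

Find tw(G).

A width-1 tree decomposition is:
Bags: B1 = {3, 6}  B2 = {4, 6}  B3 = {4, 9}  B4 = {7, 9}  B5 = {2, 7}  B6 = {2, 8}  B7 = {0, 8}  B8 = {0, 1}  B9 = {1, 5}
Tree: B1–B2, B2–B3, B3–B4, B4–B5, B5–B6, B6–B7, B7–B8, B8–B9
Every bag has size at most 2, so the width is 2 − 1 = 1 and tw(G) ≤ 1. Any graph with an edge has treewidth ≥ 1, and G has the edge 3–6. The upper and lower bounds meet at 1, so that is the treewidth.

1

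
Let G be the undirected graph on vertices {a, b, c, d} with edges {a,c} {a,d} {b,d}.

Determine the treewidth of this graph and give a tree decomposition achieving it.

Each bag holds 2 vertices, so the decomposition has width 1, which upper-bounds the treewidth. Since G has at least one edge (e.g. b–d), it is not an edgeless graph, so tw(G) ≥ 1. Combining the bounds, tw(G) = 1.

Treewidth 1.
One such decomposition:
Bags: B1 = {b, d}  B2 = {a, d}  B3 = {a, c}
Tree: B1–B2, B2–B3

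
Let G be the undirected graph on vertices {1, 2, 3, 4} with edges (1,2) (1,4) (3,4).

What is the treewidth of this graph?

1

A width-1 tree decomposition is:
Bags: B1 = {1, 2}  B2 = {1, 4}  B3 = {3, 4}
Tree: B1–B2, B2–B3
Each bag holds 2 vertices, so the decomposition has width 1, which upper-bounds the treewidth. Any graph with an edge has treewidth ≥ 1, and G has the edge 2–1. Therefore the treewidth is 1.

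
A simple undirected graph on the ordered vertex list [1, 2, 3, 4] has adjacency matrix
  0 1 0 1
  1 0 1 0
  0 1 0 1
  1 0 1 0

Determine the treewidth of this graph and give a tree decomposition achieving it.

Each bag holds 3 vertices, so the decomposition has width 2, which upper-bounds the treewidth. Since 2–3–4–1–2 is a cycle in G, G is not acyclic. Forests are exactly the graphs of treewidth ≤ 1, so tw(G) ≥ 2. Combining the bounds, tw(G) = 2.

Treewidth 2.
One optimal decomposition is:
Bags: B1 = {2, 3, 4}  B2 = {1, 2, 4}
Tree: B1–B2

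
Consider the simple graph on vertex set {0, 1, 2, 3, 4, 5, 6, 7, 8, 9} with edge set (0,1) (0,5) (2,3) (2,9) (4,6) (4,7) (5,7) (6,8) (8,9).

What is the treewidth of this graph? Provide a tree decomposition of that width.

Treewidth 1.
One such decomposition:
Bags: B1 = {0, 1}  B2 = {0, 5}  B3 = {5, 7}  B4 = {4, 7}  B5 = {4, 6}  B6 = {6, 8}  B7 = {8, 9}  B8 = {2, 9}  B9 = {2, 3}
Tree: B1–B2, B2–B3, B3–B4, B4–B5, B5–B6, B6–B7, B7–B8, B8–B9

Every bag has size at most 2, so the width is 2 − 1 = 1 and tw(G) ≤ 1. Any graph with an edge has treewidth ≥ 1, and G has the edge 1–0. Combining the bounds, tw(G) = 1.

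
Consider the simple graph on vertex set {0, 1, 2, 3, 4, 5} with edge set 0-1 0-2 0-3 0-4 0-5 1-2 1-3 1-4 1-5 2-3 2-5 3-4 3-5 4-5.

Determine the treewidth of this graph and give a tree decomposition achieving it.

Each bag holds 5 vertices, so the decomposition has width 4, which upper-bounds the treewidth. On the other hand G contains the 5-clique {0, 1, 2, 3, 5}. A clique must lie in a single bag of any decomposition, so no decomposition can have width below 4. The upper and lower bounds meet at 4, so that is the treewidth.

Treewidth 4.
One such decomposition:
Bags: B1 = {0, 1, 2, 3, 5}  B2 = {0, 1, 3, 4, 5}
Tree: B1–B2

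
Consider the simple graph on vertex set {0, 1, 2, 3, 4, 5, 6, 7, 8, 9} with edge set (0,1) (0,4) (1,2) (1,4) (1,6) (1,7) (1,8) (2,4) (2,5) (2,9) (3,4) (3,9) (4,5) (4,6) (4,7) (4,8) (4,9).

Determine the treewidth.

A width-2 tree decomposition is:
Bags: B1 = {2, 4, 5}  B2 = {2, 4, 9}  B3 = {1, 2, 4}  B4 = {0, 1, 4}  B5 = {1, 4, 8}  B6 = {1, 4, 7}  B7 = {3, 4, 9}  B8 = {1, 4, 6}
Tree: B1–B2, B2–B3, B3–B4, B3–B5, B5–B6, B2–B7, B3–B8
Each bag holds 3 vertices, so the decomposition has width 2, which upper-bounds the treewidth. Conversely, {0, 1, 4} is a clique of size 3, and the vertices of any clique must share a bag in every tree decomposition; so some bag has ≥ 3 vertices and tw(G) ≥ 2. The upper and lower bounds meet at 2, so that is the treewidth.

2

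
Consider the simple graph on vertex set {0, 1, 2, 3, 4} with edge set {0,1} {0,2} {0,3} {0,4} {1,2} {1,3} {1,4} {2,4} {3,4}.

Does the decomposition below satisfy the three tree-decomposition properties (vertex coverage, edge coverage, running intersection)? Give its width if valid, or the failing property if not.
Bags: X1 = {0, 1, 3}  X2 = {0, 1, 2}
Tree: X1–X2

No — vertex 4 appears in no bag.

A tree decomposition must satisfy three properties: every vertex lies in some bag; for every edge, both endpoints lie together in some bag; and for every vertex, the bags containing it form a connected subtree. Here vertex 4 appears in no bag, so the decomposition is invalid.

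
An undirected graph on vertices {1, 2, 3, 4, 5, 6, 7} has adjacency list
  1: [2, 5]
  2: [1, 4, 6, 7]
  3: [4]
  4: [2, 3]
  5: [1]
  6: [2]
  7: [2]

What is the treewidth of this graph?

1

A width-1 tree decomposition is:
Bags: B1 = {2, 4}  B2 = {1, 2}  B3 = {2, 7}  B4 = {3, 4}  B5 = {1, 5}  B6 = {2, 6}
Tree: B1–B2, B2–B3, B1–B4, B2–B5, B3–B6
The largest bag has 2 vertices, giving width 1; this decomposition certifies tw(G) ≤ 1. G has an edge, so its treewidth is at least 1. The upper and lower bounds meet at 1, so that is the treewidth.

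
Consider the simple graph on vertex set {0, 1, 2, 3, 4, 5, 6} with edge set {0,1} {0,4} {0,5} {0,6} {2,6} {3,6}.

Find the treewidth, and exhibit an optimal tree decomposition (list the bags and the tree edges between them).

Treewidth 1.
One optimal decomposition is:
Bags: B1 = {0, 1}  B2 = {0, 6}  B3 = {2, 6}  B4 = {0, 5}  B5 = {0, 4}  B6 = {3, 6}
Tree: B1–B2, B2–B3, B1–B4, B1–B5, B2–B6

Each bag holds 2 vertices, so the decomposition has width 1, which upper-bounds the treewidth. Since G has at least one edge (e.g. 1–0), it is not an edgeless graph, so tw(G) ≥ 1. The upper and lower bounds meet at 1, so that is the treewidth.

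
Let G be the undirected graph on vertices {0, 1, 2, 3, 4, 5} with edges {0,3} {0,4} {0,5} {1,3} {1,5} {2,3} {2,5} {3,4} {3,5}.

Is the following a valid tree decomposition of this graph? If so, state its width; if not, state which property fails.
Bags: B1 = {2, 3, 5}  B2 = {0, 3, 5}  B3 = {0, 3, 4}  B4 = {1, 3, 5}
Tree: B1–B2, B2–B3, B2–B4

Yes; width 2.

Checking the three conditions: (i) the bags cover all of {0, 1, 2, 3, 4, 5}; (ii) for each edge, some bag contains both endpoints; (iii) the bags containing any fixed vertex form a subtree. All hold, so the decomposition is valid with width 3 − 1 = 2.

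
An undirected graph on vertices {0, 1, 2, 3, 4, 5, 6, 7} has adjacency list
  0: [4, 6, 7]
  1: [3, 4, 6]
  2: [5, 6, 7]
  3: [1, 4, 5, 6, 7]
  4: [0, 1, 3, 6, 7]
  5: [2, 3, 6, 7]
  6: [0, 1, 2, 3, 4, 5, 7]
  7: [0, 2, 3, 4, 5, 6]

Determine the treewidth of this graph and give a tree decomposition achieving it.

Treewidth 3.
One optimal decomposition is:
Bags: B1 = {3, 5, 6, 7}  B2 = {2, 5, 6, 7}  B3 = {3, 4, 6, 7}  B4 = {1, 3, 4, 6}  B5 = {0, 4, 6, 7}
Tree: B1–B2, B1–B3, B3–B4, B3–B5

The largest bag has 4 vertices, giving width 3; this decomposition certifies tw(G) ≤ 3. Conversely, {1, 3, 4, 6} is a clique of size 4, and the vertices of any clique must share a bag in every tree decomposition; so some bag has ≥ 4 vertices and tw(G) ≥ 3. Therefore the treewidth is 3.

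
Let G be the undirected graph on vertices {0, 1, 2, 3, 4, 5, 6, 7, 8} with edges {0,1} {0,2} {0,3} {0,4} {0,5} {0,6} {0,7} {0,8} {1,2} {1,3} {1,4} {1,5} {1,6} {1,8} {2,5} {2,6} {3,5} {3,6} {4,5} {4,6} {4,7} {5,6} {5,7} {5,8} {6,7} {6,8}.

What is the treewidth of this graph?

4

A width-4 tree decomposition is:
Bags: B1 = {0, 4, 5, 6, 7}  B2 = {0, 1, 4, 5, 6}  B3 = {0, 1, 3, 5, 6}  B4 = {0, 1, 2, 5, 6}  B5 = {0, 1, 5, 6, 8}
Tree: B1–B2, B2–B3, B2–B4, B2–B5
The largest bag has 5 vertices, giving width 4; this decomposition certifies tw(G) ≤ 4. Conversely, {0, 1, 5, 6, 8} is a clique of size 5, and the vertices of any clique must share a bag in every tree decomposition; so some bag has ≥ 5 vertices and tw(G) ≥ 4. The upper and lower bounds meet at 4, so that is the treewidth.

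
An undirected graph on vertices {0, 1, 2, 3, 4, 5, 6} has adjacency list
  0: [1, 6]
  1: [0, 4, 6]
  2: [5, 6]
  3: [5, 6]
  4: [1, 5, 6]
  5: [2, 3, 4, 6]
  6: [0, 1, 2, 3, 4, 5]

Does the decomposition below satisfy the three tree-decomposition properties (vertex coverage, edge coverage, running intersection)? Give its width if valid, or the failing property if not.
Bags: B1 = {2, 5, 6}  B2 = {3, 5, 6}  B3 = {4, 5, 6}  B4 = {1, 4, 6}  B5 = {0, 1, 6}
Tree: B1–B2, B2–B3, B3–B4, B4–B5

Vertex coverage: the bags together contain {0, 1, 2, 3, 4, 5, 6}, the full vertex set. Edge coverage: each edge of G has both endpoints in at least one bag. Running intersection: for every vertex, the bags containing it form a connected subtree. All three properties hold, so this is a valid tree decomposition of width max|bag| − 1 = 2, and hence tw(G) ≤ 2.

Yes; width 2.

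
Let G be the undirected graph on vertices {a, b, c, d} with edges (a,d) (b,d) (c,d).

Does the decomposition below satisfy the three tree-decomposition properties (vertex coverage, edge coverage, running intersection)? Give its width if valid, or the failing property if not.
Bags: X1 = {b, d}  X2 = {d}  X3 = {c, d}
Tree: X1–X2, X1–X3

No — vertex a appears in no bag.

A tree decomposition must satisfy three properties: every vertex lies in some bag; for every edge, both endpoints lie together in some bag; and for every vertex, the bags containing it form a connected subtree. Here vertex a appears in no bag, so the decomposition is invalid.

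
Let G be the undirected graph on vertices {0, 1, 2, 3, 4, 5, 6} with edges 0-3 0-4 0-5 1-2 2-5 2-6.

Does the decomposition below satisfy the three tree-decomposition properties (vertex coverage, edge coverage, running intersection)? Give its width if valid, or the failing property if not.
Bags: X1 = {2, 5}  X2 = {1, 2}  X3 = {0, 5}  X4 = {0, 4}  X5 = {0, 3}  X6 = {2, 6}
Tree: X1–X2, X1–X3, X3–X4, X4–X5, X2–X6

Every vertex of G appears in some bag (union = {0, 1, 2, 3, 4, 5, 6}); every edge is covered by a bag; and for each vertex v the set of bags containing v is connected in the bag tree. The decomposition is therefore valid. The largest bag has 2 vertices, so the width is 1.

Yes; width 1.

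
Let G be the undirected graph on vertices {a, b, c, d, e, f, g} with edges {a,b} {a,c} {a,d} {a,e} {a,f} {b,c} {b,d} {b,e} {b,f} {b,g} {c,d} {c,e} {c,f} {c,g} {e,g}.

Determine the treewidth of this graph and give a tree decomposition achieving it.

Each bag holds 4 vertices, so the decomposition has width 3, which upper-bounds the treewidth. For the lower bound, the 4 vertices {b, c, e, g} are pairwise adjacent, and any tree decomposition puts a clique entirely inside one bag — forcing width ≥ 3. Combining the bounds, tw(G) = 3.

Treewidth 3.
One optimal decomposition is:
Bags: B1 = {a, b, c, e}  B2 = {a, b, c, d}  B3 = {a, b, c, f}  B4 = {b, c, e, g}
Tree: B1–B2, B2–B3, B1–B4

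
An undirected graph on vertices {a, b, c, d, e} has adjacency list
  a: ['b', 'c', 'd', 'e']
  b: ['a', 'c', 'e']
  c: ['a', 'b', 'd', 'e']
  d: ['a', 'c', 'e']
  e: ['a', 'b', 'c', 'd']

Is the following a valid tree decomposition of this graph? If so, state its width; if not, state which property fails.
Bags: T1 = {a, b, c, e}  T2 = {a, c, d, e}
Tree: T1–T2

Vertex coverage: the bags together contain {a, b, c, d, e}, the full vertex set. Edge coverage: each edge of G has both endpoints in at least one bag. Running intersection: for every vertex, the bags containing it form a connected subtree. All three properties hold, so this is a valid tree decomposition of width max|bag| − 1 = 3, and hence tw(G) ≤ 3.

Yes; width 3.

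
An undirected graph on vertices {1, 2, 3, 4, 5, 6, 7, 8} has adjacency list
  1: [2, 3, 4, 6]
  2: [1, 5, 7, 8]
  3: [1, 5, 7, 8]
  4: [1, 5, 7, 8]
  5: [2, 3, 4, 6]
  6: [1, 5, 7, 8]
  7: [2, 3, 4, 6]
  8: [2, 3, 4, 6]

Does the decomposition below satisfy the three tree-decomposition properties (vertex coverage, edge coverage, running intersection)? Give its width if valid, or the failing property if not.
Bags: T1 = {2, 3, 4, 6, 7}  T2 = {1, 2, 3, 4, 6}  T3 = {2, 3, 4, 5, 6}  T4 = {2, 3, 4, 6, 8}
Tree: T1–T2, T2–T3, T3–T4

Vertex coverage: the bags together contain {1, 2, 3, 4, 5, 6, 7, 8}, the full vertex set. Edge coverage: each edge of G has both endpoints in at least one bag. Running intersection: for every vertex, the bags containing it form a connected subtree. All three properties hold, so this is a valid tree decomposition of width max|bag| − 1 = 4, and hence tw(G) ≤ 4.

Yes; width 4.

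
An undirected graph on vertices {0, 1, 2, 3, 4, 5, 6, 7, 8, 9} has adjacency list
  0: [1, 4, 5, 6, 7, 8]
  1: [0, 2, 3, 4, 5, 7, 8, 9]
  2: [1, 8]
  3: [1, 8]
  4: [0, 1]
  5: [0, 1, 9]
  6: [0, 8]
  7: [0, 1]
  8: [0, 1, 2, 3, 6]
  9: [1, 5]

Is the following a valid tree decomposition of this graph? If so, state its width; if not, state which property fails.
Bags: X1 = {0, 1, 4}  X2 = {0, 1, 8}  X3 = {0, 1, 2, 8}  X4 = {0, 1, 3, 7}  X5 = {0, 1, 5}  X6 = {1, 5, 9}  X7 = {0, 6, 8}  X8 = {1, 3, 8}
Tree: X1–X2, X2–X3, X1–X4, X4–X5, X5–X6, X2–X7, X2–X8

No — bags containing vertex 3 are not connected in the tree.

A tree decomposition must satisfy three properties: every vertex lies in some bag; for every edge, both endpoints lie together in some bag; and for every vertex, the bags containing it form a connected subtree. Here bags containing vertex 3 are not connected in the tree, so the decomposition is invalid.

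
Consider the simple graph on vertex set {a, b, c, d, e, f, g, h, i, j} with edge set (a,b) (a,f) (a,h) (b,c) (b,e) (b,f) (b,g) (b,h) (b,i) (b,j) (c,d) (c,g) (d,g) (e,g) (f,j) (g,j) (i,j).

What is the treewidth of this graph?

2

A width-2 tree decomposition is:
Bags: B1 = {b, g, j}  B2 = {b, e, g}  B3 = {b, f, j}  B4 = {b, c, g}  B5 = {b, i, j}  B6 = {a, b, f}  B7 = {c, d, g}  B8 = {a, b, h}
Tree: B1–B2, B1–B3, B2–B4, B1–B5, B3–B6, B4–B7, B6–B8
Each bag holds 3 vertices, so the decomposition has width 2, which upper-bounds the treewidth. Conversely, {c, d, g} is a clique of size 3, and the vertices of any clique must share a bag in every tree decomposition; so some bag has ≥ 3 vertices and tw(G) ≥ 2. Therefore the treewidth is 2.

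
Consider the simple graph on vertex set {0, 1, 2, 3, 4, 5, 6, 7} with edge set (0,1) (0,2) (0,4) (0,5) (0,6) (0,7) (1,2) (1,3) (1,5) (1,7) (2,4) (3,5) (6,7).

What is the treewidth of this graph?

A width-2 tree decomposition is:
Bags: B1 = {0, 6, 7}  B2 = {0, 1, 7}  B3 = {0, 1, 2}  B4 = {0, 2, 4}  B5 = {0, 1, 5}  B6 = {1, 3, 5}
Tree: B1–B2, B2–B3, B3–B4, B2–B5, B5–B6
Every bag has size at most 3, so the width is 3 − 1 = 2 and tw(G) ≤ 2. For the lower bound, the 3 vertices {0, 1, 2} are pairwise adjacent, and any tree decomposition puts a clique entirely inside one bag — forcing width ≥ 2. Therefore the treewidth is 2.

2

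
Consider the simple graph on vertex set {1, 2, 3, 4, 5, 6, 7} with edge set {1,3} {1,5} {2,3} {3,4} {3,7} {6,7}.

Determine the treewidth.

A width-1 tree decomposition is:
Bags: B1 = {1, 3}  B2 = {1, 5}  B3 = {3, 7}  B4 = {3, 4}  B5 = {6, 7}  B6 = {2, 3}
Tree: B1–B2, B1–B3, B3–B4, B3–B5, B1–B6
Each bag holds 2 vertices, so the decomposition has width 1, which upper-bounds the treewidth. Any graph with an edge has treewidth ≥ 1, and G has the edge 1–3. Therefore the treewidth is 1.

1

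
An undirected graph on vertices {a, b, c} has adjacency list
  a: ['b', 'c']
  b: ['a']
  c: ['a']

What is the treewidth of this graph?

1

A width-1 tree decomposition is:
Bags: B1 = {a, b}  B2 = {a, c}
Tree: B1–B2
The largest bag has 2 vertices, giving width 1; this decomposition certifies tw(G) ≤ 1. Since G has at least one edge (e.g. a–b), it is not an edgeless graph, so tw(G) ≥ 1. Therefore the treewidth is 1.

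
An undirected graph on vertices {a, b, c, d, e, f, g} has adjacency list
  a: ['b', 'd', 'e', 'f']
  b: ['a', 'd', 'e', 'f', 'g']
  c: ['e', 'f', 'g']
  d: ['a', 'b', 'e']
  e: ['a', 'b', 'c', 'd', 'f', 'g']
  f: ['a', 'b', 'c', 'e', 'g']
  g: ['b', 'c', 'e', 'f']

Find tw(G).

A width-3 tree decomposition is:
Bags: B1 = {b, e, f, g}  B2 = {c, e, f, g}  B3 = {a, b, e, f}  B4 = {a, b, d, e}
Tree: B1–B2, B1–B3, B3–B4
Every bag has size at most 4, so the width is 4 − 1 = 3 and tw(G) ≤ 3. For the lower bound, the 4 vertices {a, b, d, e} are pairwise adjacent, and any tree decomposition puts a clique entirely inside one bag — forcing width ≥ 3. The upper and lower bounds meet at 3, so that is the treewidth.

3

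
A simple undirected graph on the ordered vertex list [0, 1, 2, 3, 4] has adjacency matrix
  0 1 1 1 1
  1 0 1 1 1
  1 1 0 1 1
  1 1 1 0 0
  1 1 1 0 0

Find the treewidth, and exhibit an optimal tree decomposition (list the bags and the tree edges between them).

The largest bag has 4 vertices, giving width 3; this decomposition certifies tw(G) ≤ 3. Conversely, {0, 1, 2, 3} is a clique of size 4, and the vertices of any clique must share a bag in every tree decomposition; so some bag has ≥ 4 vertices and tw(G) ≥ 3. Therefore the treewidth is 3.

Treewidth 3.
One such decomposition:
Bags: B1 = {0, 1, 2, 4}  B2 = {0, 1, 2, 3}
Tree: B1–B2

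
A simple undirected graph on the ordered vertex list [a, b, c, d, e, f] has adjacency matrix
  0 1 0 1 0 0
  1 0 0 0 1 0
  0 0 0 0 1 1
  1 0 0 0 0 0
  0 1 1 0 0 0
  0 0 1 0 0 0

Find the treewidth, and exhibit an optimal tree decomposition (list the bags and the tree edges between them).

Treewidth 1.
One such decomposition:
Bags: B1 = {a, d}  B2 = {a, b}  B3 = {b, e}  B4 = {c, e}  B5 = {c, f}
Tree: B1–B2, B2–B3, B3–B4, B4–B5

The largest bag has 2 vertices, giving width 1; this decomposition certifies tw(G) ≤ 1. G has an edge, so its treewidth is at least 1. The upper and lower bounds meet at 1, so that is the treewidth.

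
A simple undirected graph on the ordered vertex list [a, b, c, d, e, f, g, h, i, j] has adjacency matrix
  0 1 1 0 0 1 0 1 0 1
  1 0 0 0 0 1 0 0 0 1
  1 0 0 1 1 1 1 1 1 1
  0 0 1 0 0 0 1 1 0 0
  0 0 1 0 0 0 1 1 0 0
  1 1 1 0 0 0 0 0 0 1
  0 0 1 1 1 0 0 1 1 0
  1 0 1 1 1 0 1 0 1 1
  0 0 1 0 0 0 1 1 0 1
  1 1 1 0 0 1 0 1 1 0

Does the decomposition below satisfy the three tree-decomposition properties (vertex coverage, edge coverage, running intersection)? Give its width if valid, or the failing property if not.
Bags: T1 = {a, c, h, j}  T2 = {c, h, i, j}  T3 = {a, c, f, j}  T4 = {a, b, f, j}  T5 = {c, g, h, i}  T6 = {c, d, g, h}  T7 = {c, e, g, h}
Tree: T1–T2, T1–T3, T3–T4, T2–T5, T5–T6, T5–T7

Vertex coverage: the bags together contain {a, b, c, d, e, f, g, h, i, j}, the full vertex set. Edge coverage: each edge of G has both endpoints in at least one bag. Running intersection: for every vertex, the bags containing it form a connected subtree. All three properties hold, so this is a valid tree decomposition of width max|bag| − 1 = 3, and hence tw(G) ≤ 3.

Yes; width 3.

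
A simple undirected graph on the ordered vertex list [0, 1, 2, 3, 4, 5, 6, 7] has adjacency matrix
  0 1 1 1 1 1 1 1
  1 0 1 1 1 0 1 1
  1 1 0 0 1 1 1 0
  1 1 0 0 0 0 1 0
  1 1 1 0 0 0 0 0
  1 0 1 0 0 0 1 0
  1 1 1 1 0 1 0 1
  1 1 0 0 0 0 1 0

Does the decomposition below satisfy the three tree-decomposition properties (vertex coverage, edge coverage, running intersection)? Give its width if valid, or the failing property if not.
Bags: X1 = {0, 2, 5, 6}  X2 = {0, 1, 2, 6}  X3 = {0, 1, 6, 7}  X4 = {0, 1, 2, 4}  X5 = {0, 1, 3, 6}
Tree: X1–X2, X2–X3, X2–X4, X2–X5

Yes; width 3.

Vertex coverage: the bags together contain {0, 1, 2, 3, 4, 5, 6, 7}, the full vertex set. Edge coverage: each edge of G has both endpoints in at least one bag. Running intersection: for every vertex, the bags containing it form a connected subtree. All three properties hold, so this is a valid tree decomposition of width max|bag| − 1 = 3, and hence tw(G) ≤ 3.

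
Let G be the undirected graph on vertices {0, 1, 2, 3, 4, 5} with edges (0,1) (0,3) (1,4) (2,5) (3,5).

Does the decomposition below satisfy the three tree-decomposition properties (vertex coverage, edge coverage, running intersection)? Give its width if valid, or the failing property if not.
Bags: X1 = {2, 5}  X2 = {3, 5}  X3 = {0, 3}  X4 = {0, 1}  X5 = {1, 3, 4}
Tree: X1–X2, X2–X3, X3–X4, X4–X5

A tree decomposition must satisfy three properties: every vertex lies in some bag; for every edge, both endpoints lie together in some bag; and for every vertex, the bags containing it form a connected subtree. Here bags containing vertex 3 are not connected in the tree, so the decomposition is invalid.

No — bags containing vertex 3 are not connected in the tree.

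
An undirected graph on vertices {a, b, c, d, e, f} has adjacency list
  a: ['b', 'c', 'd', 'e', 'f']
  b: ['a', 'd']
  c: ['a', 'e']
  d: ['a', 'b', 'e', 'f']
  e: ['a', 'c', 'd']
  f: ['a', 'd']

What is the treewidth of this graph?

A width-2 tree decomposition is:
Bags: B1 = {a, b, d}  B2 = {a, d, e}  B3 = {a, d, f}  B4 = {a, c, e}
Tree: B1–B2, B2–B3, B2–B4
The largest bag has 3 vertices, giving width 2; this decomposition certifies tw(G) ≤ 2. Conversely, {a, d, e} is a clique of size 3, and the vertices of any clique must share a bag in every tree decomposition; so some bag has ≥ 3 vertices and tw(G) ≥ 2. Hence tw(G) = 2 exactly.

2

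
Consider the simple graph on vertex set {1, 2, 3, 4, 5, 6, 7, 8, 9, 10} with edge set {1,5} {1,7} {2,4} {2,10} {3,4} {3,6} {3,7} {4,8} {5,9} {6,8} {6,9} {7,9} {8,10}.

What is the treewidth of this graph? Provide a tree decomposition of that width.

Treewidth 2.
One optimal decomposition is:
Bags: B1 = {2, 8, 10}  B2 = {2, 4, 8}  B3 = {4, 6, 8}  B4 = {3, 4, 6}  B5 = {3, 6, 9}  B6 = {3, 7, 9}  B7 = {5, 7, 9}  B8 = {1, 5, 7}
Tree: B1–B2, B2–B3, B3–B4, B4–B5, B5–B6, B6–B7, B7–B8

Each bag holds 3 vertices, so the decomposition has width 2, which upper-bounds the treewidth. Since 10–2–4–8–10 is a cycle in G, G is not acyclic. Forests are exactly the graphs of treewidth ≤ 1, so tw(G) ≥ 2. Therefore the treewidth is 2.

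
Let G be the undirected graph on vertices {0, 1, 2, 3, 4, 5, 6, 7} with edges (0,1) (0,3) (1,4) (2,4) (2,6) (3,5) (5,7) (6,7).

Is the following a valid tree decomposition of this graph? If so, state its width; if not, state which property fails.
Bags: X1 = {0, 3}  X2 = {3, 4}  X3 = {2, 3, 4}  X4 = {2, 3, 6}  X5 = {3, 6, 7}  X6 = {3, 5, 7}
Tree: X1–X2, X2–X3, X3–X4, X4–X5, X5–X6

No — vertex 1 appears in no bag.

A tree decomposition must satisfy three properties: every vertex lies in some bag; for every edge, both endpoints lie together in some bag; and for every vertex, the bags containing it form a connected subtree. Here vertex 1 appears in no bag, so the decomposition is invalid.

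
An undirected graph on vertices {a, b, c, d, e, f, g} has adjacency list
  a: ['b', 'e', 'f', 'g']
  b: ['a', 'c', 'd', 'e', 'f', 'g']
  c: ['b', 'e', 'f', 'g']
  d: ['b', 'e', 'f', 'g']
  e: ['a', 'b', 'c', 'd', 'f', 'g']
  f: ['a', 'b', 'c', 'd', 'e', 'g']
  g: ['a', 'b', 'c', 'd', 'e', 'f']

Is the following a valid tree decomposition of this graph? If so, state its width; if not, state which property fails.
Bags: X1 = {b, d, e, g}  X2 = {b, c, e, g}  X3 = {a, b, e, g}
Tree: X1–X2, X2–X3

A tree decomposition must satisfy three properties: every vertex lies in some bag; for every edge, both endpoints lie together in some bag; and for every vertex, the bags containing it form a connected subtree. Here vertex f appears in no bag, so the decomposition is invalid.

No — vertex f appears in no bag.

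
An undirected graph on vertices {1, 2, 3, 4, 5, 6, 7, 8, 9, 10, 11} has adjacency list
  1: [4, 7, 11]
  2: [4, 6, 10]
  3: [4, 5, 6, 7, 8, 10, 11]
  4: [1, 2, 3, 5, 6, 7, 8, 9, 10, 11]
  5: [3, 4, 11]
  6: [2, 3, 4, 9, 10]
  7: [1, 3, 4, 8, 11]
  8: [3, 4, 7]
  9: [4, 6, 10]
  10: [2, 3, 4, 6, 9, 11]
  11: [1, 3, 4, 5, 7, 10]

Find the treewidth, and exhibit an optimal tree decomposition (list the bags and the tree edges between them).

Each bag holds 4 vertices, so the decomposition has width 3, which upper-bounds the treewidth. For the lower bound, the 4 vertices {1, 4, 7, 11} are pairwise adjacent, and any tree decomposition puts a clique entirely inside one bag — forcing width ≥ 3. Therefore the treewidth is 3.

Treewidth 3.
One such decomposition:
Bags: B1 = {3, 4, 7, 11}  B2 = {3, 4, 10, 11}  B3 = {3, 4, 6, 10}  B4 = {3, 4, 7, 8}  B5 = {4, 6, 9, 10}  B6 = {3, 4, 5, 11}  B7 = {2, 4, 6, 10}  B8 = {1, 4, 7, 11}
Tree: B1–B2, B2–B3, B1–B4, B3–B5, B1–B6, B3–B7, B1–B8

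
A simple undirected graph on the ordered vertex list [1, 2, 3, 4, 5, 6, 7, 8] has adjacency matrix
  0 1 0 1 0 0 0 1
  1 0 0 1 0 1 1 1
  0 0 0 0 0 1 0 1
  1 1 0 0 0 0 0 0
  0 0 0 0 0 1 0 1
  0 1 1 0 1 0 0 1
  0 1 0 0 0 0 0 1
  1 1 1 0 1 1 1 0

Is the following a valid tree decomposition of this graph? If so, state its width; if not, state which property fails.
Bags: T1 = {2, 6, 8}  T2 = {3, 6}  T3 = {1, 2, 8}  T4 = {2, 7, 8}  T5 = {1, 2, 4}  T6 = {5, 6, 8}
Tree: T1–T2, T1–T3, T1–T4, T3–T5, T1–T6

No — edge (8,3) lies in no bag.

A tree decomposition must satisfy three properties: every vertex lies in some bag; for every edge, both endpoints lie together in some bag; and for every vertex, the bags containing it form a connected subtree. Here edge (8,3) lies in no bag, so the decomposition is invalid.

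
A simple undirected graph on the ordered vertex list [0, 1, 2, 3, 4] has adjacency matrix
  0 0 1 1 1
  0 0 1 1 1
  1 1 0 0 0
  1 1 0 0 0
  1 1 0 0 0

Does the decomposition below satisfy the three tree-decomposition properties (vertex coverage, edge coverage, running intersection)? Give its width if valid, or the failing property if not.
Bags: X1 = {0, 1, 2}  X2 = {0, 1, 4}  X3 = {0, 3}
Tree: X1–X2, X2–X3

No — edge (1,3) lies in no bag.

A tree decomposition must satisfy three properties: every vertex lies in some bag; for every edge, both endpoints lie together in some bag; and for every vertex, the bags containing it form a connected subtree. Here edge (1,3) lies in no bag, so the decomposition is invalid.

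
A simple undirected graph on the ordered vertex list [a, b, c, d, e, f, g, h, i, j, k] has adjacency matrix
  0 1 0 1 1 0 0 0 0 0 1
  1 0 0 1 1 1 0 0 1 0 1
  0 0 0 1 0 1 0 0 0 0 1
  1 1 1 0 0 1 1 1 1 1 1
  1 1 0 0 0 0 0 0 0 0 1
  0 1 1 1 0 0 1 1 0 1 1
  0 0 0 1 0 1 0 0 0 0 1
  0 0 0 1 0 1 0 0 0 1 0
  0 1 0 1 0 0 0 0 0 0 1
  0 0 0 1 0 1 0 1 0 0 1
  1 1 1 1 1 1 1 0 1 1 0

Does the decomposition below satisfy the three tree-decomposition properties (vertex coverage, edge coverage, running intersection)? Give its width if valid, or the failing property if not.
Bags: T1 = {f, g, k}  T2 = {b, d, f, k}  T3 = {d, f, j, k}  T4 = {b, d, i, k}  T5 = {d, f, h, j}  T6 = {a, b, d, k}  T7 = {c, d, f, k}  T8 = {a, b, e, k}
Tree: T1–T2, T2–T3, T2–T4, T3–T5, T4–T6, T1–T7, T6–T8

A tree decomposition must satisfy three properties: every vertex lies in some bag; for every edge, both endpoints lie together in some bag; and for every vertex, the bags containing it form a connected subtree. Here edge (d,g) lies in no bag, so the decomposition is invalid.

No — edge (d,g) lies in no bag.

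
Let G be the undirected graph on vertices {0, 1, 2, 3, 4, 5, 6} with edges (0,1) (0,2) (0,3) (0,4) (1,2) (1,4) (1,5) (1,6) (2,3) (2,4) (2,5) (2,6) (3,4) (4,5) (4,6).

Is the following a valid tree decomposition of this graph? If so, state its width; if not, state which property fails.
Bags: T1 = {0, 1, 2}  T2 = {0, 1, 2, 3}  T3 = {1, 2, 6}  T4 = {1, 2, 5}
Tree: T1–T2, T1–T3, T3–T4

A tree decomposition must satisfy three properties: every vertex lies in some bag; for every edge, both endpoints lie together in some bag; and for every vertex, the bags containing it form a connected subtree. Here vertex 4 appears in no bag, so the decomposition is invalid.

No — vertex 4 appears in no bag.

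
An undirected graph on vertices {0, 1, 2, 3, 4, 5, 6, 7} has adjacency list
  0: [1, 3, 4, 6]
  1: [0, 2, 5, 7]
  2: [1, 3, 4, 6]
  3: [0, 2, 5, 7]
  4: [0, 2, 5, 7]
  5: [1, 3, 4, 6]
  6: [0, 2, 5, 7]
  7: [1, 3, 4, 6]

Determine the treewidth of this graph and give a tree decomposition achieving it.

Treewidth 4.
One such decomposition:
Bags: B1 = {1, 3, 4, 5, 6}  B2 = {0, 1, 3, 4, 6}  B3 = {1, 2, 3, 4, 6}  B4 = {1, 3, 4, 6, 7}
Tree: B1–B2, B2–B3, B3–B4

Every bag has size at most 5, so the width is 5 − 1 = 4 and tw(G) ≤ 4. For the lower bound: the 5 vertex sets {3,5}, {0,6}, {2,4}, {1}, {7} are disjoint, each induces a connected subgraph, and every pair is joined by at least one edge of G. Contracting each set to a single vertex therefore yields K_{5} as a minor, and since treewidth is minor-monotone, tw(G) ≥ tw(K_{5}) = 4. Therefore the treewidth is 4.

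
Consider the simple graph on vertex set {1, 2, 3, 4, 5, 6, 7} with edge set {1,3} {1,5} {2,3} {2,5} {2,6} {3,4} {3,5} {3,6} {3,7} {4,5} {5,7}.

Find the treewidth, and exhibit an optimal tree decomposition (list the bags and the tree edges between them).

Every bag has size at most 3, so the width is 3 − 1 = 2 and tw(G) ≤ 2. For the lower bound, the 3 vertices {1, 3, 5} are pairwise adjacent, and any tree decomposition puts a clique entirely inside one bag — forcing width ≥ 2. Combining the bounds, tw(G) = 2.

Treewidth 2.
One optimal decomposition is:
Bags: B1 = {3, 4, 5}  B2 = {2, 3, 5}  B3 = {1, 3, 5}  B4 = {3, 5, 7}  B5 = {2, 3, 6}
Tree: B1–B2, B2–B3, B1–B4, B2–B5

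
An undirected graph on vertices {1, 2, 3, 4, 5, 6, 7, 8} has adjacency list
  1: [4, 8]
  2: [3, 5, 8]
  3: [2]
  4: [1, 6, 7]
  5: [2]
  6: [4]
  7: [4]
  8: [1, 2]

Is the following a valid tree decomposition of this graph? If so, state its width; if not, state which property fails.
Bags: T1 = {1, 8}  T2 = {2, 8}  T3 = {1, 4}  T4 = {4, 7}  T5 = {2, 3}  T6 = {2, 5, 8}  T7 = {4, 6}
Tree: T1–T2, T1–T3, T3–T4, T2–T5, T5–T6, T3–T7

A tree decomposition must satisfy three properties: every vertex lies in some bag; for every edge, both endpoints lie together in some bag; and for every vertex, the bags containing it form a connected subtree. Here bags containing vertex 8 are not connected in the tree, so the decomposition is invalid.

No — bags containing vertex 8 are not connected in the tree.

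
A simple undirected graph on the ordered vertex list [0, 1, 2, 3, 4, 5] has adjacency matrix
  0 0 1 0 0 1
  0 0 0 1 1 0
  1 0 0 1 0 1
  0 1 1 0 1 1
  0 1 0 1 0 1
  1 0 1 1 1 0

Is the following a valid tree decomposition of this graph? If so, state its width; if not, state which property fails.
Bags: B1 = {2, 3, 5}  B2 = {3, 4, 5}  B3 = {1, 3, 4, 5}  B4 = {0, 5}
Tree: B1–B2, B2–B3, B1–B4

A tree decomposition must satisfy three properties: every vertex lies in some bag; for every edge, both endpoints lie together in some bag; and for every vertex, the bags containing it form a connected subtree. Here edge (2,0) lies in no bag, so the decomposition is invalid.

No — edge (2,0) lies in no bag.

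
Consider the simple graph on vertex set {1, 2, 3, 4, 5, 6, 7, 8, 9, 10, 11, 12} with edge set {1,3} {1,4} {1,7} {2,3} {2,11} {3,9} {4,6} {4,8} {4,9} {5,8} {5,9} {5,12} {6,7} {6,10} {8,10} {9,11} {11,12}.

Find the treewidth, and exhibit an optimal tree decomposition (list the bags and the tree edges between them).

Treewidth 3.
One such decomposition:
Bags: B1 = {6, 7, 8, 10}  B2 = {4, 6, 7, 8}  B3 = {1, 4, 7, 8}  B4 = {1, 4, 5, 8}  B5 = {1, 4, 5, 9}  B6 = {1, 3, 5, 9}  B7 = {3, 5, 9, 12}  B8 = {3, 9, 11, 12}  B9 = {2, 3, 11, 12}
Tree: B1–B2, B2–B3, B3–B4, B4–B5, B5–B6, B6–B7, B7–B8, B8–B9

Each bag holds 4 vertices, so the decomposition has width 3, which upper-bounds the treewidth. For the lower bound: the 4 vertex sets {6,7,10}, {8}, {4}, {1,3,5,9} are disjoint, each induces a connected subgraph, and every pair is joined by at least one edge of G. Contracting each set to a single vertex therefore yields K_{4} as a minor, and since treewidth is minor-monotone, tw(G) ≥ tw(K_{4}) = 3. The upper and lower bounds meet at 3, so that is the treewidth.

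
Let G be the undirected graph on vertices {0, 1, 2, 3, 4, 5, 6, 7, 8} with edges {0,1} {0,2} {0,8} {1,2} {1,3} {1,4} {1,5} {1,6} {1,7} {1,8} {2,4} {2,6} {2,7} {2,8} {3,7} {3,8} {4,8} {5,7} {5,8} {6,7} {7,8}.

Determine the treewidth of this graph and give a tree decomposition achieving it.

The largest bag has 4 vertices, giving width 3; this decomposition certifies tw(G) ≤ 3. Conversely, {0, 1, 2, 8} is a clique of size 4, and the vertices of any clique must share a bag in every tree decomposition; so some bag has ≥ 4 vertices and tw(G) ≥ 3. Therefore the treewidth is 3.

Treewidth 3.
One such decomposition:
Bags: B1 = {1, 2, 7, 8}  B2 = {1, 2, 4, 8}  B3 = {1, 5, 7, 8}  B4 = {1, 2, 6, 7}  B5 = {1, 3, 7, 8}  B6 = {0, 1, 2, 8}
Tree: B1–B2, B1–B3, B1–B4, B1–B5, B1–B6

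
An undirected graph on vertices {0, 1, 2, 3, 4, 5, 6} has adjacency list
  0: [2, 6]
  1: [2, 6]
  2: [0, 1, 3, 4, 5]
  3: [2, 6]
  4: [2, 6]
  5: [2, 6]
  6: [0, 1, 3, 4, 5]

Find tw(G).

A width-2 tree decomposition is:
Bags: B1 = {2, 3, 6}  B2 = {2, 4, 6}  B3 = {0, 2, 6}  B4 = {1, 2, 6}  B5 = {2, 5, 6}
Tree: B1–B2, B2–B3, B3–B4, B4–B5
Every bag has size at most 3, so the width is 3 − 1 = 2 and tw(G) ≤ 2. For the lower bound, G contains the cycle 2–3–6–4–2, so G is not a forest; only forests have treewidth ≤ 1, hence tw(G) ≥ 2. Hence tw(G) = 2 exactly.

2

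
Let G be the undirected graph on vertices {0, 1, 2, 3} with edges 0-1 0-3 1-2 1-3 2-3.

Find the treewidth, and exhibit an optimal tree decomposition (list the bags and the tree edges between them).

Treewidth 2.
One such decomposition:
Bags: B1 = {0, 1, 3}  B2 = {1, 2, 3}
Tree: B1–B2

Every bag has size at most 3, so the width is 3 − 1 = 2 and tw(G) ≤ 2. For the lower bound, the 3 vertices {0, 1, 3} are pairwise adjacent, and any tree decomposition puts a clique entirely inside one bag — forcing width ≥ 2. Combining the bounds, tw(G) = 2.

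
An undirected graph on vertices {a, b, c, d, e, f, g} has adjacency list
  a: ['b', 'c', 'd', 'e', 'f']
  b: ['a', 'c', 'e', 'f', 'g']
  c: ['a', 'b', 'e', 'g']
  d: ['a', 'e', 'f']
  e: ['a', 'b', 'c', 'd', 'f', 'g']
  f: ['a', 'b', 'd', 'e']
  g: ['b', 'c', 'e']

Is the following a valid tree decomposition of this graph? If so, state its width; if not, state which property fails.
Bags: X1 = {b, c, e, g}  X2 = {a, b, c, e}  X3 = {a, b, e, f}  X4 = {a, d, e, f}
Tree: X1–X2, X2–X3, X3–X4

Checking the three conditions: (i) the bags cover all of {a, b, c, d, e, f, g}; (ii) for each edge, some bag contains both endpoints; (iii) the bags containing any fixed vertex form a subtree. All hold, so the decomposition is valid with width 4 − 1 = 3.

Yes; width 3.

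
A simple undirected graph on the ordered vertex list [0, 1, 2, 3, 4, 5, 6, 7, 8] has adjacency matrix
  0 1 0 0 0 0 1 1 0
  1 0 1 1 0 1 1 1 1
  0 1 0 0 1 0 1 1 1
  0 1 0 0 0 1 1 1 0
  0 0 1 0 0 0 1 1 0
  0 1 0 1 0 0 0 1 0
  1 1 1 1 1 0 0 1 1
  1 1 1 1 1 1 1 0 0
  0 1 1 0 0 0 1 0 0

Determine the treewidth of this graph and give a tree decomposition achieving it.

Treewidth 3.
One optimal decomposition is:
Bags: B1 = {1, 2, 6, 7}  B2 = {1, 3, 6, 7}  B3 = {1, 3, 5, 7}  B4 = {2, 4, 6, 7}  B5 = {0, 1, 6, 7}  B6 = {1, 2, 6, 8}
Tree: B1–B2, B2–B3, B1–B4, B2–B5, B1–B6

The largest bag has 4 vertices, giving width 3; this decomposition certifies tw(G) ≤ 3. Conversely, {1, 3, 5, 7} is a clique of size 4, and the vertices of any clique must share a bag in every tree decomposition; so some bag has ≥ 4 vertices and tw(G) ≥ 3. Therefore the treewidth is 3.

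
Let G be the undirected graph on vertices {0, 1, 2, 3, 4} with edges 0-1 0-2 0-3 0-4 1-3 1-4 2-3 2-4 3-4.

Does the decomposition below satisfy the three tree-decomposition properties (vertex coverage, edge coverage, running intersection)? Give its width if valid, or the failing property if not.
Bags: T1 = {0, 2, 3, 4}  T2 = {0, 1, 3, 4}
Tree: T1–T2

Vertex coverage: the bags together contain {0, 1, 2, 3, 4}, the full vertex set. Edge coverage: each edge of G has both endpoints in at least one bag. Running intersection: for every vertex, the bags containing it form a connected subtree. All three properties hold, so this is a valid tree decomposition of width max|bag| − 1 = 3, and hence tw(G) ≤ 3.

Yes; width 3.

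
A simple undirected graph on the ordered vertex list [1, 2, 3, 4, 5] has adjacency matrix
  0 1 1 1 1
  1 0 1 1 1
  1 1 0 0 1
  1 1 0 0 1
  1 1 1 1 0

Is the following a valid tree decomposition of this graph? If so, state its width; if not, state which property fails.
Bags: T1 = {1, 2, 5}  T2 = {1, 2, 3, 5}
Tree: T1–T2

A tree decomposition must satisfy three properties: every vertex lies in some bag; for every edge, both endpoints lie together in some bag; and for every vertex, the bags containing it form a connected subtree. Here vertex 4 appears in no bag, so the decomposition is invalid.

No — vertex 4 appears in no bag.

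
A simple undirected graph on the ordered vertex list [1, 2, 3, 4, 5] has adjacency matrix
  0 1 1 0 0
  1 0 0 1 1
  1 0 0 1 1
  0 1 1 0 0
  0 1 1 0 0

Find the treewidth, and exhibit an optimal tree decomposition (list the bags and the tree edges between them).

Each bag holds 3 vertices, so the decomposition has width 2, which upper-bounds the treewidth. Since 1–3–4–2–1 is a cycle in G, G is not acyclic. Forests are exactly the graphs of treewidth ≤ 1, so tw(G) ≥ 2. Hence tw(G) = 2 exactly.

Treewidth 2.
Bags: B1 = {1, 2, 3}  B2 = {2, 3, 4}  B3 = {2, 3, 5}
Tree: B1–B2, B2–B3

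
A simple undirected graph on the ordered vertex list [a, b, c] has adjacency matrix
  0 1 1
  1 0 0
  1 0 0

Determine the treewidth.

1

A width-1 tree decomposition is:
Bags: B1 = {a, b}  B2 = {a, c}
Tree: B1–B2
Every bag has size at most 2, so the width is 2 − 1 = 1 and tw(G) ≤ 1. G has an edge, so its treewidth is at least 1. Combining the bounds, tw(G) = 1.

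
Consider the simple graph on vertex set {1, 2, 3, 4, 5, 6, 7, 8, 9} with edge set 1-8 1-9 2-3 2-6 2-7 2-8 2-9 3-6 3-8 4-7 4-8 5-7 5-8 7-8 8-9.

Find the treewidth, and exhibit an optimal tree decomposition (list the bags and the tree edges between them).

Every bag has size at most 3, so the width is 3 − 1 = 2 and tw(G) ≤ 2. Conversely, {1, 8, 9} is a clique of size 3, and the vertices of any clique must share a bag in every tree decomposition; so some bag has ≥ 3 vertices and tw(G) ≥ 2. The upper and lower bounds meet at 2, so that is the treewidth.

Treewidth 2.
One such decomposition:
Bags: B1 = {2, 7, 8}  B2 = {4, 7, 8}  B3 = {5, 7, 8}  B4 = {2, 3, 8}  B5 = {2, 8, 9}  B6 = {1, 8, 9}  B7 = {2, 3, 6}
Tree: B1–B2, B1–B3, B1–B4, B1–B5, B5–B6, B4–B7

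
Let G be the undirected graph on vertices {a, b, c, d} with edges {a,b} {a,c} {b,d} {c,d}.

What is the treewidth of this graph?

A width-2 tree decomposition is:
Bags: B1 = {a, b, c}  B2 = {b, c, d}
Tree: B1–B2
The largest bag has 3 vertices, giving width 2; this decomposition certifies tw(G) ≤ 2. Since c–a–b–d–c is a cycle in G, G is not acyclic. Forests are exactly the graphs of treewidth ≤ 1, so tw(G) ≥ 2. The upper and lower bounds meet at 2, so that is the treewidth.

2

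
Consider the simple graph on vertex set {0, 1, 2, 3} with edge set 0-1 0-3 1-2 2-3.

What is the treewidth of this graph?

A width-2 tree decomposition is:
Bags: B1 = {0, 2, 3}  B2 = {0, 1, 2}
Tree: B1–B2
Each bag holds 3 vertices, so the decomposition has width 2, which upper-bounds the treewidth. For the lower bound, G contains the cycle 0–3–2–1–0, so G is not a forest; only forests have treewidth ≤ 1, hence tw(G) ≥ 2. Therefore the treewidth is 2.

2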